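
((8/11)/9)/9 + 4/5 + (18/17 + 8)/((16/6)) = 4.21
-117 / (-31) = 117 / 31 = 3.77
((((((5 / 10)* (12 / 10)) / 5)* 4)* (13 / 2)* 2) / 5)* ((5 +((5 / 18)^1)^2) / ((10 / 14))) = 29939 / 3375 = 8.87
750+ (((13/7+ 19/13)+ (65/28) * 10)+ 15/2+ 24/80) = 713743/910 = 784.33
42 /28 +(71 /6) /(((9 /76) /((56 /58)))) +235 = 521447 /1566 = 332.98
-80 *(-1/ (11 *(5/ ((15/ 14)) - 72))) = -120/ 1111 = -0.11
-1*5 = -5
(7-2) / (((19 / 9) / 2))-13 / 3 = 23 / 57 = 0.40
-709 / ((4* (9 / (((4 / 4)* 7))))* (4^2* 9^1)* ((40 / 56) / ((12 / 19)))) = -0.85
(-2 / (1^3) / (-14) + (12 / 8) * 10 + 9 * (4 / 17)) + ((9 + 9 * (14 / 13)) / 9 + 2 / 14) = 30136 / 1547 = 19.48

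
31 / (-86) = -31 / 86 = -0.36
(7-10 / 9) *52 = 2756 / 9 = 306.22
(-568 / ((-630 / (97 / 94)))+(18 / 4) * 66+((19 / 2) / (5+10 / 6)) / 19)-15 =6703831 / 23688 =283.01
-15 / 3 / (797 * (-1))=5 / 797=0.01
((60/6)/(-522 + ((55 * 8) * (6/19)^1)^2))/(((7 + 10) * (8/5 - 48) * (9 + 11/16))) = -3610/51818218857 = -0.00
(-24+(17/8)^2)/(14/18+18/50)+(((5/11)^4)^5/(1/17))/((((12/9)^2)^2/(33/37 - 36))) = -6984013621142291206393111275/407826428928077338057719808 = -17.12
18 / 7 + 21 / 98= 39 / 14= 2.79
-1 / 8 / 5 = -1 / 40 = -0.02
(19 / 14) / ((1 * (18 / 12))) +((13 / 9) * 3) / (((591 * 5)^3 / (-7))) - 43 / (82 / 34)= -376003266852617 / 22216498266375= -16.92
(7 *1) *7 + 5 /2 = 103 /2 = 51.50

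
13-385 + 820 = 448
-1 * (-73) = 73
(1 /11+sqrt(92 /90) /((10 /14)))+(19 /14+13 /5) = 7 * sqrt(230) /75+3117 /770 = 5.46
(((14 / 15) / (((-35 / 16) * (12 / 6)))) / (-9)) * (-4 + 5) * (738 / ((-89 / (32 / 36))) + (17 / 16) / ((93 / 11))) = -0.17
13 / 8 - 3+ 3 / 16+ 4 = 45 / 16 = 2.81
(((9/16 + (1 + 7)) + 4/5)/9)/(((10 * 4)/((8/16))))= 749/57600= 0.01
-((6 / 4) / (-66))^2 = -1 / 1936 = -0.00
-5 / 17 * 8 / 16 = -5 / 34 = -0.15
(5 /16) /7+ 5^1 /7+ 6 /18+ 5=2047 /336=6.09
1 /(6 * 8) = 1 /48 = 0.02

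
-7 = -7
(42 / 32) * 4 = 21 / 4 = 5.25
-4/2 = -2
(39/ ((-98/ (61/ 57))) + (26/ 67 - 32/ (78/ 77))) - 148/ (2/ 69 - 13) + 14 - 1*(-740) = 3195283989797/ 4354538370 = 733.78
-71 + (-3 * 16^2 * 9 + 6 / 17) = -118705 / 17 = -6982.65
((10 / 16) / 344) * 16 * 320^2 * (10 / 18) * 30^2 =64000000 / 43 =1488372.09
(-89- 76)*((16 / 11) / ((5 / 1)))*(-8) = 384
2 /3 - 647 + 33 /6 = -3845 /6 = -640.83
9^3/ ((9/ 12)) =972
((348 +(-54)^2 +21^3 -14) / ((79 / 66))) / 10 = 412863 / 395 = 1045.22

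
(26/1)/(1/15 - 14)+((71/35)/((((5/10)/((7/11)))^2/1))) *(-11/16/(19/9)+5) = 620437/45980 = 13.49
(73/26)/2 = 73/52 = 1.40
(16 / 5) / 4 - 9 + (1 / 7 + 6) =-72 / 35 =-2.06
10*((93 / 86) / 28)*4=465 / 301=1.54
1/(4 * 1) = 1/4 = 0.25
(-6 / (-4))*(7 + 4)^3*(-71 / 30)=-94501 / 20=-4725.05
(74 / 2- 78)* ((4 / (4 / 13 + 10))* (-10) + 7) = -8569 / 67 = -127.90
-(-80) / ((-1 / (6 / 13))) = -480 / 13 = -36.92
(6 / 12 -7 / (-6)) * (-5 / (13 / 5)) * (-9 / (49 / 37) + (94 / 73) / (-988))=1501368625 / 68914482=21.79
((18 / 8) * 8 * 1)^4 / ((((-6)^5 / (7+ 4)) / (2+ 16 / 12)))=-495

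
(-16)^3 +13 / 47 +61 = -189632 / 47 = -4034.72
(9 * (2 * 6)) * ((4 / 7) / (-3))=-144 / 7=-20.57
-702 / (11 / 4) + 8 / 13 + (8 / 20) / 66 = -49657 / 195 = -254.65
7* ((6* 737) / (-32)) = -15477 / 16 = -967.31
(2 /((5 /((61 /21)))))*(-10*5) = -1220 /21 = -58.10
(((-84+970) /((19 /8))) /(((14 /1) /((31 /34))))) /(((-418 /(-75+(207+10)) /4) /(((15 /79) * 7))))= -234010320 /5333053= -43.88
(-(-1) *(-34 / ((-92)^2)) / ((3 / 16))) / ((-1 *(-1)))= -34 / 1587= -0.02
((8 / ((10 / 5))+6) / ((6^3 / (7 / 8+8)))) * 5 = 1775 / 864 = 2.05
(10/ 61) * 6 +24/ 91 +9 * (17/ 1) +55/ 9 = 8011348/ 49959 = 160.36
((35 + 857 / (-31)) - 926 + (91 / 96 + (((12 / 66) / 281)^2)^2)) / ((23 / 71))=-769589063822562501467 / 271662033430635936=-2832.89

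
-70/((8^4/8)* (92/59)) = -2065/23552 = -0.09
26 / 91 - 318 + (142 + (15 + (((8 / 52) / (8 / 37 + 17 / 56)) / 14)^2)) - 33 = -265813356044 / 1372196007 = -193.71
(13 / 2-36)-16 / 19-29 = -2255 / 38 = -59.34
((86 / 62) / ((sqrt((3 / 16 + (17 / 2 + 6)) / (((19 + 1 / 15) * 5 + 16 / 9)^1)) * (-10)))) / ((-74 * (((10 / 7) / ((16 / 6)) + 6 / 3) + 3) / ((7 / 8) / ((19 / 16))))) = 16856 * sqrt(205390) / 11907150375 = 0.00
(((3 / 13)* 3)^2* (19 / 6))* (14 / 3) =1197 / 169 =7.08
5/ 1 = 5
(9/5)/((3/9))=27/5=5.40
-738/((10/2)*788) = -0.19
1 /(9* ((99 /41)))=41 /891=0.05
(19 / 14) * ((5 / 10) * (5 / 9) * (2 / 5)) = 19 / 126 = 0.15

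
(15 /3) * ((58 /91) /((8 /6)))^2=37845 /33124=1.14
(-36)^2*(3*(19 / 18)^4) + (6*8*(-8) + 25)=4467.70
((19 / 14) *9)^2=29241 / 196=149.19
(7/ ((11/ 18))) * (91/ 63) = 182/ 11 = 16.55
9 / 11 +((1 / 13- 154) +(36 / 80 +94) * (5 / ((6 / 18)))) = 1263.65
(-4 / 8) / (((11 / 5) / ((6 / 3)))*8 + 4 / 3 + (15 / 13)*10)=-195 / 8452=-0.02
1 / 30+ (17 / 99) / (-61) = 0.03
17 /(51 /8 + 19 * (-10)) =-136 /1469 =-0.09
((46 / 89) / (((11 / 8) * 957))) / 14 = 184 / 6558321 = 0.00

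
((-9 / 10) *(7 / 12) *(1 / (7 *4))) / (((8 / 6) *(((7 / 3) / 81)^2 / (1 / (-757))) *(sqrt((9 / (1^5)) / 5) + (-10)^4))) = 332150625 / 148371997329304 - 1594323 *sqrt(5) / 11869759786344320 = 0.00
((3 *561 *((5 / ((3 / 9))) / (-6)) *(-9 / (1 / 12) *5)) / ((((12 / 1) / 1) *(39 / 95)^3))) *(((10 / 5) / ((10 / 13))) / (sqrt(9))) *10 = 4008228125 / 169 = 23717326.18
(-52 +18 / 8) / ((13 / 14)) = -1393 / 26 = -53.58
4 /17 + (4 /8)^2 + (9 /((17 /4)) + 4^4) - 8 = 17041 /68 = 250.60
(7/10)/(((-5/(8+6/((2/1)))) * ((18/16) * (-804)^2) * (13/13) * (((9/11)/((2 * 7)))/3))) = -5929/54541350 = -0.00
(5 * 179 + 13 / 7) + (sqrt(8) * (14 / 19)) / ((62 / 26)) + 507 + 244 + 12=1660.73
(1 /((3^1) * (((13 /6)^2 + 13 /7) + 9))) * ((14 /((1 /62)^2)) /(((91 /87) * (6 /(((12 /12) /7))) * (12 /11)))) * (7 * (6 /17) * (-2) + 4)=-19619776 /866099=-22.65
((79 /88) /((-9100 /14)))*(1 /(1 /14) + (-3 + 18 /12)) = -79 /4576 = -0.02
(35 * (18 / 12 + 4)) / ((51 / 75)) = 283.09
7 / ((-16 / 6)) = -21 / 8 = -2.62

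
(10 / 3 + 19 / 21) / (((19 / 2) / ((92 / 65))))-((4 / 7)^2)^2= 4668488 / 8895705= 0.52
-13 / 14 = -0.93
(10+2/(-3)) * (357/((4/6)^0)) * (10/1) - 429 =32891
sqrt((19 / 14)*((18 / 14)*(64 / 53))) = 12*sqrt(2014) / 371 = 1.45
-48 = -48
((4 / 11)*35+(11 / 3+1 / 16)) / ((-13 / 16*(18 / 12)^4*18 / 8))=-556096 / 312741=-1.78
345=345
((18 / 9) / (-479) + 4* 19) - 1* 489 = -197829 / 479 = -413.00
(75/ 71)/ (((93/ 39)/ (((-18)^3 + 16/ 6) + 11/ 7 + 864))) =-33877675/ 15407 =-2198.85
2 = 2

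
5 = 5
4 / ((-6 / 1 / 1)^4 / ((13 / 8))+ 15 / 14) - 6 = -871354 / 145347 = -5.99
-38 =-38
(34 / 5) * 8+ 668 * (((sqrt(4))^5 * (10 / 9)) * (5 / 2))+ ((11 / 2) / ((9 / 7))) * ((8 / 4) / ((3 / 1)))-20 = 8021029 / 135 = 59415.03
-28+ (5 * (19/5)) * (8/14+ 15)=267.86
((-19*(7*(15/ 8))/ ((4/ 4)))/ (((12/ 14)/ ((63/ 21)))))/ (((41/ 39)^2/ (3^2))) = -191166885/ 26896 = -7107.63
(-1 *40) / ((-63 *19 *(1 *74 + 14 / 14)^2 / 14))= 16 / 192375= 0.00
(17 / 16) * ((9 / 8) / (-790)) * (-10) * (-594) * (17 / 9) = -85833 / 5056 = -16.98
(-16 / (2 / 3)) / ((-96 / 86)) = 43 / 2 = 21.50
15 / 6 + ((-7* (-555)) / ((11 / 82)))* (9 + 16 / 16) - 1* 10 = 6371235 / 22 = 289601.59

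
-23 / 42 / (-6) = 23 / 252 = 0.09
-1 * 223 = -223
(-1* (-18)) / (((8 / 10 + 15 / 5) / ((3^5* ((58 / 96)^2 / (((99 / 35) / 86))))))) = 170870175 / 13376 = 12774.39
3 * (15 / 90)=1 / 2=0.50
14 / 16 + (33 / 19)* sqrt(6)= 7 / 8 + 33* sqrt(6) / 19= 5.13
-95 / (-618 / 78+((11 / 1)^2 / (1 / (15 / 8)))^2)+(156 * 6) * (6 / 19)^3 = 8656297157248 / 293690946047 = 29.47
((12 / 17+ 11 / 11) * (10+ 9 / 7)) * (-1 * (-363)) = 831633 / 119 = 6988.51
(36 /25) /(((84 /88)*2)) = 132 /175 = 0.75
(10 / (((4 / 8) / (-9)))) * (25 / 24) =-375 / 2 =-187.50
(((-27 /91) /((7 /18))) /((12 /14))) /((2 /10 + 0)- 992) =45 /50141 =0.00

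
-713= -713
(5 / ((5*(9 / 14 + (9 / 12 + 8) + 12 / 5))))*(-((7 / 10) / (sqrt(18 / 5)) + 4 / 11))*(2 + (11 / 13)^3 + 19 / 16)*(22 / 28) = -10267411*sqrt(10) / 348215712 -666715 / 7254494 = -0.19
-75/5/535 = -3/107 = -0.03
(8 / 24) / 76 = 1 / 228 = 0.00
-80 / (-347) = 80 / 347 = 0.23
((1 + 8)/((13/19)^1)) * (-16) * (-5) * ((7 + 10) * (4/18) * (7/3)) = 361760/39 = 9275.90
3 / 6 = 1 / 2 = 0.50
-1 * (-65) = 65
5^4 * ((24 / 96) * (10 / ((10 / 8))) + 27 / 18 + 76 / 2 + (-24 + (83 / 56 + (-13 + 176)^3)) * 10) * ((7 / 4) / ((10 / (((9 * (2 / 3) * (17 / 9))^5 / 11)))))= 71738512573565375 / 891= 80514604459669.33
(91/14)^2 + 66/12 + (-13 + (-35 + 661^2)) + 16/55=96122629/220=436921.04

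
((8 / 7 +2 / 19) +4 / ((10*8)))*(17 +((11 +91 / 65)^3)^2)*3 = 588396392024031 / 41562500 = 14156905.67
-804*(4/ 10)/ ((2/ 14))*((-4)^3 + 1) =709128/ 5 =141825.60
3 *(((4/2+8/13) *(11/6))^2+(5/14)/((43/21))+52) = 9832061/43602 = 225.50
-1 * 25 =-25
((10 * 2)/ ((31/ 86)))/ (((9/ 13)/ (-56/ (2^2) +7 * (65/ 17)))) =156520/ 153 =1023.01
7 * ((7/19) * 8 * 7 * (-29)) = -79576/19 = -4188.21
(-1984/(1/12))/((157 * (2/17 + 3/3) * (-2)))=202368/2983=67.84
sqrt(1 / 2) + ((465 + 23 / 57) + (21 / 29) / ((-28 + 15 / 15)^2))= sqrt(2) / 2 + 62314405 / 133893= 466.11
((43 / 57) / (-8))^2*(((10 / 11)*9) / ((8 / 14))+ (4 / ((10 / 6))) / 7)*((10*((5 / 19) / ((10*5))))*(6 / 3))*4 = 6957787 / 126754320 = 0.05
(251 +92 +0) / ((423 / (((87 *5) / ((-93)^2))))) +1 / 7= 1567654 / 8536563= 0.18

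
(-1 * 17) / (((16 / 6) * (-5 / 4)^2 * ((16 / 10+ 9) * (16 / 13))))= -663 / 2120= -0.31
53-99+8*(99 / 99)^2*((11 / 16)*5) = -37 / 2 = -18.50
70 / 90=7 / 9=0.78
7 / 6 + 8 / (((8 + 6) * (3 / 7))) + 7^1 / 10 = 16 / 5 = 3.20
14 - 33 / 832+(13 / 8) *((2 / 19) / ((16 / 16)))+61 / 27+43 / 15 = 41096651 / 2134080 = 19.26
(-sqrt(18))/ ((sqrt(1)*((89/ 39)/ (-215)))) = 25155*sqrt(2)/ 89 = 399.71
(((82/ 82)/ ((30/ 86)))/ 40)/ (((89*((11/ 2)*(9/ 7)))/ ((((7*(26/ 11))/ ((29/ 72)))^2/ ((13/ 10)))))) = 73627008/ 498120095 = 0.15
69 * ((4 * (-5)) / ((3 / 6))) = -2760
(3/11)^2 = 9/121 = 0.07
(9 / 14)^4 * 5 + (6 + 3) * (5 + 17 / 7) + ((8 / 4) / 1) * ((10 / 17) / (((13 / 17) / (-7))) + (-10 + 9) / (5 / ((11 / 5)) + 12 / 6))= 1325562223 / 23472176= 56.47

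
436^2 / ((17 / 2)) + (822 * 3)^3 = 254934602024 / 17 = 14996153060.24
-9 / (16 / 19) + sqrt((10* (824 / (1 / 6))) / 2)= -171 / 16 + 4* sqrt(1545)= 146.54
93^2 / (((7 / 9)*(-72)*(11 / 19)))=-164331 / 616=-266.77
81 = 81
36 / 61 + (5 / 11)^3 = 55541 / 81191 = 0.68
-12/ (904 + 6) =-6/ 455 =-0.01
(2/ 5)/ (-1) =-0.40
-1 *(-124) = 124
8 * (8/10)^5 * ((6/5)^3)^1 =1769472/390625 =4.53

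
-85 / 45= -17 / 9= -1.89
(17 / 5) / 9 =0.38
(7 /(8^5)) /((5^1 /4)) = 7 /40960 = 0.00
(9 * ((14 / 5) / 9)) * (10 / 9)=28 / 9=3.11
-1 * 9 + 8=-1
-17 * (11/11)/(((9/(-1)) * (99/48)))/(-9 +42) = 272/9801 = 0.03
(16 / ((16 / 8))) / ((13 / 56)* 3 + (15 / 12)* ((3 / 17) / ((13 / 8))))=99008 / 10299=9.61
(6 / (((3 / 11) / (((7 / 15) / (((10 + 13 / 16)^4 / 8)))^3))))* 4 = 4349972836881633640448 / 2425643736370176578570225733375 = 0.00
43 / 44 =0.98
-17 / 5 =-3.40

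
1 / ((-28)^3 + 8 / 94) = -47 / 1031740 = -0.00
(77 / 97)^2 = 5929 / 9409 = 0.63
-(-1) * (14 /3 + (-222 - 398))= -1846 /3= -615.33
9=9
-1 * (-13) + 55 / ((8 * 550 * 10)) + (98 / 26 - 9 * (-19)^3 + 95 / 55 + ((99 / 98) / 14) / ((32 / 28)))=86535834633 / 1401400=61749.56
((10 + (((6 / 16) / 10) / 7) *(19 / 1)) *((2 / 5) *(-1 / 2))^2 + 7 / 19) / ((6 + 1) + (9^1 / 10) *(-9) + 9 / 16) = -205483 / 142975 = -1.44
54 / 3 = 18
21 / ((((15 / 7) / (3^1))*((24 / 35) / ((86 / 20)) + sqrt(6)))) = -353976 / 451085 + 4439449*sqrt(6) / 902170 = 11.27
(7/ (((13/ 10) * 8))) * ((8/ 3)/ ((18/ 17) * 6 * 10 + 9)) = 1190/ 48087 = 0.02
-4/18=-2/9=-0.22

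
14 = 14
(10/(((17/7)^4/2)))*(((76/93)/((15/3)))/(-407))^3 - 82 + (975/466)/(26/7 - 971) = -82.00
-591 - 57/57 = -592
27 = 27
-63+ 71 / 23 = -1378 / 23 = -59.91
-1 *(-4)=4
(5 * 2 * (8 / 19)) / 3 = 80 / 57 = 1.40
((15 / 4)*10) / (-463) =-0.08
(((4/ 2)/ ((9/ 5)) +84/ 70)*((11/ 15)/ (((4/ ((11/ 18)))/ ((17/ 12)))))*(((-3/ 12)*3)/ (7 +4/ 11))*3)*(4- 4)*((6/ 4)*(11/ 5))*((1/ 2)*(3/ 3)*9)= 0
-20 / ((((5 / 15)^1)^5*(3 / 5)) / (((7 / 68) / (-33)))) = 4725 / 187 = 25.27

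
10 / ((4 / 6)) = 15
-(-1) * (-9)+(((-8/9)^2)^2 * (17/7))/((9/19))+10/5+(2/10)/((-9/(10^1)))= -1662247/413343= -4.02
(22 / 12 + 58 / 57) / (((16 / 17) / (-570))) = -27625 / 16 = -1726.56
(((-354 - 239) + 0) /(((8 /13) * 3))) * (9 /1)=-2890.88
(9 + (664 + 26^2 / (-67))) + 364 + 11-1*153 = 59289 / 67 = 884.91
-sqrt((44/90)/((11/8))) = -4 * sqrt(5)/15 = -0.60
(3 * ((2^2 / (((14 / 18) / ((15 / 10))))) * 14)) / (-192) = -27 / 16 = -1.69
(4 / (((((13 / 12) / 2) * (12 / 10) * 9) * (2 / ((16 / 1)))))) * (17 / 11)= 10880 / 1287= 8.45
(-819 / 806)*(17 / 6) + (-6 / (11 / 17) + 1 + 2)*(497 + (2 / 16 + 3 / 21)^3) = -16988546751 / 5444096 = -3120.55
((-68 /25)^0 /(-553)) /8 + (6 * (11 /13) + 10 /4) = 435751 /57512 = 7.58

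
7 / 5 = 1.40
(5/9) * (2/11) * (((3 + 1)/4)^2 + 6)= 70/99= 0.71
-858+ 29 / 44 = -37723 / 44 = -857.34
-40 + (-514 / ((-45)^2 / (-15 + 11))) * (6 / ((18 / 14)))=-214216 / 6075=-35.26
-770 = -770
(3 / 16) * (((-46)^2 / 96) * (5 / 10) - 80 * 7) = -26351 / 256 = -102.93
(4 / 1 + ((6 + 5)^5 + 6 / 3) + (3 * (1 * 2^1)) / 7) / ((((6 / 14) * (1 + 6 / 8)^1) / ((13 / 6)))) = 29312530 / 63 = 465278.25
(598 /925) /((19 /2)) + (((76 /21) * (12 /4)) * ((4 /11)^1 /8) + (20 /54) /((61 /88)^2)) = 181146708914 /135959479425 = 1.33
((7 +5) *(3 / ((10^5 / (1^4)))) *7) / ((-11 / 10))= -0.00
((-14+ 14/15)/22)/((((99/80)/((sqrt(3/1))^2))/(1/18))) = -0.08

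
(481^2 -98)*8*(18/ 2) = 16650936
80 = 80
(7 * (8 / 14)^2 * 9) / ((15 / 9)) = 432 / 35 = 12.34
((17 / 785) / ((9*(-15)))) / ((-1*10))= 17 / 1059750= 0.00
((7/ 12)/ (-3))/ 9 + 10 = 3233/ 324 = 9.98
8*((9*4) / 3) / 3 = 32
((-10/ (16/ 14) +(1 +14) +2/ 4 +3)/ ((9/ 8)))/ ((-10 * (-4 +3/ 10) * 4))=13/ 222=0.06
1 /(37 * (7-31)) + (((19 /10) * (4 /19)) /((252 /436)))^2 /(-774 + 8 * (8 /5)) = -19621897 /11178450360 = -0.00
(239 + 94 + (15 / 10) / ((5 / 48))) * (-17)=-29529 / 5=-5905.80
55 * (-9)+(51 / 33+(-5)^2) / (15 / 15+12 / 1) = -70493 / 143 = -492.96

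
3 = 3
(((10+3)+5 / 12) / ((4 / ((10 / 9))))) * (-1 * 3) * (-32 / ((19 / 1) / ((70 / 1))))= 225400 / 171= 1318.13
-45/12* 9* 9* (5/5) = -1215/4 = -303.75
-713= -713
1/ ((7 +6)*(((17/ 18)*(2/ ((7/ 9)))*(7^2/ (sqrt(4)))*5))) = 2/ 7735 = 0.00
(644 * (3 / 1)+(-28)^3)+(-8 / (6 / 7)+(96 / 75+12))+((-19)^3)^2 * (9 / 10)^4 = 925403594123 / 30000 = 30846786.47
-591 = -591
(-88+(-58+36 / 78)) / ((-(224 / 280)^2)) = 227.40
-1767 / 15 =-589 / 5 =-117.80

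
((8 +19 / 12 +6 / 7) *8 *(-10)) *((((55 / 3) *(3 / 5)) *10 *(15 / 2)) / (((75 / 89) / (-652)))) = 11195922320 / 21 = 533139158.10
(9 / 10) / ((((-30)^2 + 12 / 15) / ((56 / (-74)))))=-63 / 83324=-0.00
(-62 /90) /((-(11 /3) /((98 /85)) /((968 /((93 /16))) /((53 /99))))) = 1517824 /22525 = 67.38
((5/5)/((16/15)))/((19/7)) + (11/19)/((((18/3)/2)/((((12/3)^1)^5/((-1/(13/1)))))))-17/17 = -2343509/912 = -2569.64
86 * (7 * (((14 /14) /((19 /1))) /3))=602 /57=10.56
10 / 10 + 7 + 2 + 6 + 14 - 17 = 13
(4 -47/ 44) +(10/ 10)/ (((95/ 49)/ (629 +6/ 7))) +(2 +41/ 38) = 1383097/ 4180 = 330.88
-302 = -302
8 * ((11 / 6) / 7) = 44 / 21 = 2.10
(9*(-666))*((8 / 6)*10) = -79920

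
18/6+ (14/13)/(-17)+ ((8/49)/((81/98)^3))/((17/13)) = 3.16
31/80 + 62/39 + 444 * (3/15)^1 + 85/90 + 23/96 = 344303/3744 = 91.96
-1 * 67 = -67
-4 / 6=-2 / 3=-0.67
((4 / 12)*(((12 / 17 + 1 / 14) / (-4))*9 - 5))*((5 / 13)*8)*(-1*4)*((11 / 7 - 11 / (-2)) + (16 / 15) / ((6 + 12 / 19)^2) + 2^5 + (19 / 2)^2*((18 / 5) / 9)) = 115053117500 / 55260387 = 2082.02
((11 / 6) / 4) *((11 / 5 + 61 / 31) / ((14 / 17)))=60401 / 26040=2.32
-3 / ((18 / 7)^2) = -49 / 108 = -0.45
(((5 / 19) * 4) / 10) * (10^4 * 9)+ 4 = 180076 / 19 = 9477.68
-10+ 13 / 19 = -177 / 19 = -9.32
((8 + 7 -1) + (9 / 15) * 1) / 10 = 73 / 50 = 1.46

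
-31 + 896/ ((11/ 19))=16683/ 11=1516.64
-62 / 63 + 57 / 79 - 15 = -75962 / 4977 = -15.26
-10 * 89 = -890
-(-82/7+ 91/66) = 4775/462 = 10.34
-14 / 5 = -2.80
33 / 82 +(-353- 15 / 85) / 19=-25351 / 1394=-18.19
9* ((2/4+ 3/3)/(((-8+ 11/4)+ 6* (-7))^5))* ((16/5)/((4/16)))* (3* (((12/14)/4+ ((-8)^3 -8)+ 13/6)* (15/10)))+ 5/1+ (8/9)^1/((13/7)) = 1484817300755/270935176239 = 5.48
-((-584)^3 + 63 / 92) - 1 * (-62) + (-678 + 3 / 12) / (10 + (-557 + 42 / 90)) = 150222304164277 / 754216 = 199176766.56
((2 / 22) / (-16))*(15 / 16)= -0.01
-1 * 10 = -10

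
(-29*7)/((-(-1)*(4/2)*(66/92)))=-4669/33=-141.48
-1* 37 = -37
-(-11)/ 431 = 11/ 431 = 0.03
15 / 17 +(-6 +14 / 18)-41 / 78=-19355 / 3978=-4.87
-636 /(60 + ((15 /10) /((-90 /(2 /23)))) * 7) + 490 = 374410 /781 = 479.40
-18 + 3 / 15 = -89 / 5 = -17.80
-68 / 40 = -17 / 10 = -1.70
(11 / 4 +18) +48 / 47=21.77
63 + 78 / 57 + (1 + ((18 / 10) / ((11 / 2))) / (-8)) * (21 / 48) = 4333023 / 66880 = 64.79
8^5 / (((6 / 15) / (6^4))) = 106168320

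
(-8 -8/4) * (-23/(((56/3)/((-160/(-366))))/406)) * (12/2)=800400/61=13121.31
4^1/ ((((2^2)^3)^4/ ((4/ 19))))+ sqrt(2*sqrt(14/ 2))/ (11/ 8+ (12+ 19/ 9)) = 1/ 19922944+ 72*sqrt(2)*7^(1/ 4)/ 1115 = 0.15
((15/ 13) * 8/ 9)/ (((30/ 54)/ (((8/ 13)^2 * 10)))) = 15360/ 2197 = 6.99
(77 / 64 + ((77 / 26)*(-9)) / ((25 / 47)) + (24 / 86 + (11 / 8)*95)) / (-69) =-73338979 / 61713600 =-1.19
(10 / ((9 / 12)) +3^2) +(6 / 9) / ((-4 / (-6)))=70 / 3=23.33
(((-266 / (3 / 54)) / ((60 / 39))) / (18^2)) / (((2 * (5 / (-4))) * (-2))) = -1729 / 900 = -1.92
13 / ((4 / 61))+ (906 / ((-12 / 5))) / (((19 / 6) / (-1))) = 24127 / 76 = 317.46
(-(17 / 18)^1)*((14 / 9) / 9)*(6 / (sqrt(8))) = -0.35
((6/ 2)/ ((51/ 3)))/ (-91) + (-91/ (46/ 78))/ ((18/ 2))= -1830308/ 106743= -17.15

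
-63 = -63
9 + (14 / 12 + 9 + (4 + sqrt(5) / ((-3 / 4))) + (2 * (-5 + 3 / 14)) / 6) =151 / 7 - 4 * sqrt(5) / 3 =18.59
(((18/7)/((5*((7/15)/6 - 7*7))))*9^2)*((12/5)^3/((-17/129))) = 89.32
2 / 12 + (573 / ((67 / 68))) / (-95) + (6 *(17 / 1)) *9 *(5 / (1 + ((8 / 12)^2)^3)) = 127607597633 / 30284670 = 4213.60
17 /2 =8.50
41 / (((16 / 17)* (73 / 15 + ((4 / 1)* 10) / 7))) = 73185 / 17776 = 4.12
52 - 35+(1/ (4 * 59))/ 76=304913/ 17936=17.00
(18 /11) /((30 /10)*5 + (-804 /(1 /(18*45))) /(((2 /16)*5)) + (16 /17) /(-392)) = -14994 /9547561969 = -0.00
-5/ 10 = -1/ 2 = -0.50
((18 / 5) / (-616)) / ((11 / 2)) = -9 / 8470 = -0.00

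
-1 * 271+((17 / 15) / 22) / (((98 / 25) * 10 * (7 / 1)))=-271.00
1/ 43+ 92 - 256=-7051/ 43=-163.98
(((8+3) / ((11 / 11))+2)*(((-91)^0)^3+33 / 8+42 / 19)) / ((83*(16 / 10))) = 72475 / 100928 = 0.72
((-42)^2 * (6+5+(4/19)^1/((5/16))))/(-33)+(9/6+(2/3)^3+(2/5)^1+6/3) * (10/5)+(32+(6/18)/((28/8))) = -115248839/197505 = -583.52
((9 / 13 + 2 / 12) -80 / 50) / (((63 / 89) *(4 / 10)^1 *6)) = -25721 / 58968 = -0.44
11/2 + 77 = 165/2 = 82.50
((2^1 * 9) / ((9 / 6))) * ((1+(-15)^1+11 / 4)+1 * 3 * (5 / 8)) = -225 / 2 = -112.50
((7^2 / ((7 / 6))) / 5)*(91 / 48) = 637 / 40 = 15.92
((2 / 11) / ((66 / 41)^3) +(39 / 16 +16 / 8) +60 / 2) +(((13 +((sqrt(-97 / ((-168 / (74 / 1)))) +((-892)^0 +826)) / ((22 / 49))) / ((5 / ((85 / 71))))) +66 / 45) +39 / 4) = 119 * sqrt(75369) / 9372 +1122063669623 / 2245343760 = 503.21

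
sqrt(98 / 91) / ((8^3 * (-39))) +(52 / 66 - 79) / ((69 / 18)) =-5162 / 253 - sqrt(182) / 259584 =-20.40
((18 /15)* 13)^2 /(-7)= -6084 /175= -34.77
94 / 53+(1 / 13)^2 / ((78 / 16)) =619978 / 349323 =1.77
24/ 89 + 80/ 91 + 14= 122690/ 8099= 15.15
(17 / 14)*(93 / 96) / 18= 527 / 8064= 0.07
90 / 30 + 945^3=843908628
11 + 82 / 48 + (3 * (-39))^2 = 328841 / 24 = 13701.71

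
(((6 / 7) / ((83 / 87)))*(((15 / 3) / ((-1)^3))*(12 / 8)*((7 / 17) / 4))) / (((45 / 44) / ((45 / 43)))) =-43065 / 60673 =-0.71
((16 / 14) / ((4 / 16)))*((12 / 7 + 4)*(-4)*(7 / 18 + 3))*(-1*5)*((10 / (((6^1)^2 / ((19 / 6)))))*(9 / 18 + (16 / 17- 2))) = -176168000 / 202419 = -870.31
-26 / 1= -26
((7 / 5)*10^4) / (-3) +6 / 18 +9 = -13972 / 3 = -4657.33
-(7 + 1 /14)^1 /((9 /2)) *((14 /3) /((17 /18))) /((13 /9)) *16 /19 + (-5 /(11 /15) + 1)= -477824 /46189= -10.34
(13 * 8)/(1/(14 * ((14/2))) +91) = 10192/8919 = 1.14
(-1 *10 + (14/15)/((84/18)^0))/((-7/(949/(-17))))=-7592/105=-72.30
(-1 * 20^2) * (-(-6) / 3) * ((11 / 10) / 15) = -176 / 3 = -58.67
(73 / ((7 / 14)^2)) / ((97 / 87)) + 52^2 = 287692 / 97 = 2965.90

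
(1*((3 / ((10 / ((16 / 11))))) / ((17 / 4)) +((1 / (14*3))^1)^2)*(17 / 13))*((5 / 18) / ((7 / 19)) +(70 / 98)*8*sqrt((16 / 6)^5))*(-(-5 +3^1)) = 3235301 / 15891876 +87182848*sqrt(6) / 11918907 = 18.12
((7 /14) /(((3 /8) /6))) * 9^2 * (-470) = -304560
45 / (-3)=-15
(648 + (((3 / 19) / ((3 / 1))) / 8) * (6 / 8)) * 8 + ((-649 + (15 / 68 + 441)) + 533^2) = 93368079 / 323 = 289065.26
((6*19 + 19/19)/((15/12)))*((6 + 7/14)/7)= 598/7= 85.43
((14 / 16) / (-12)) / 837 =-7 / 80352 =-0.00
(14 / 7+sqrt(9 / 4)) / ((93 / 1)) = 7 / 186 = 0.04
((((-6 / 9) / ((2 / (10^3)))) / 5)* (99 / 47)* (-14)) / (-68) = -23100 / 799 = -28.91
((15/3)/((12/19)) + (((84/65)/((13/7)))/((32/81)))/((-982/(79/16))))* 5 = 2519739641/63727872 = 39.54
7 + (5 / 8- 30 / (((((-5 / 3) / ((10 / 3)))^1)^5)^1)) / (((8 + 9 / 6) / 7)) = 714.83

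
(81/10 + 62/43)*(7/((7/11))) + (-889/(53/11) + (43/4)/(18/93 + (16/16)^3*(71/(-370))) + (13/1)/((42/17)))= 58335835601/9093210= 6415.32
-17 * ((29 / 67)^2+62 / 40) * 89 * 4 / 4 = -235996227 / 89780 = -2628.61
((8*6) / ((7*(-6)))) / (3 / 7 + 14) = -0.08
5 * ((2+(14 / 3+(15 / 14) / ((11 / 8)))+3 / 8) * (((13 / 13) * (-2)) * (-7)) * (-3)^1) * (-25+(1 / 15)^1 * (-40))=5997995 / 132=45439.36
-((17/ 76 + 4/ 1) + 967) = -73813/ 76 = -971.22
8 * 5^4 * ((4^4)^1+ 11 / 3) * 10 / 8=1622916.67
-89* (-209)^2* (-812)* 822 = 2594839053576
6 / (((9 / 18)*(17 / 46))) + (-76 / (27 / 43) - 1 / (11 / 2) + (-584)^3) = -1005643626586 / 5049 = -199176792.75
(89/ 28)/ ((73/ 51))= 4539/ 2044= 2.22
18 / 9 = 2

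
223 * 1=223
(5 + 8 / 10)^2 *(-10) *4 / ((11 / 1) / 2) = -13456 / 55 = -244.65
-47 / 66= -0.71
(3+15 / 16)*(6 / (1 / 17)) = 3213 / 8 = 401.62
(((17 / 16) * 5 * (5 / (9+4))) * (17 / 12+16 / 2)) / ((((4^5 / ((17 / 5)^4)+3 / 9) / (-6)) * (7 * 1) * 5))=-2406657615 / 5834253152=-0.41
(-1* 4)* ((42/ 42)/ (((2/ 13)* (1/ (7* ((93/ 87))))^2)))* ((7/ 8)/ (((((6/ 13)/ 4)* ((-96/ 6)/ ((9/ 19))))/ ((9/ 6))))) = 501356583/ 1022656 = 490.25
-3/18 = -1/6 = -0.17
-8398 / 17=-494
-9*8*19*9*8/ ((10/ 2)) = -98496/ 5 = -19699.20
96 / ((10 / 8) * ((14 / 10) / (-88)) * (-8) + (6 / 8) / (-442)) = 1867008 / 3061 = 609.93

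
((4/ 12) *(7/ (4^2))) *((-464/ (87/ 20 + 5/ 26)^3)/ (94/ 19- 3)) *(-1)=67790632000/ 182840614251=0.37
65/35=13/7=1.86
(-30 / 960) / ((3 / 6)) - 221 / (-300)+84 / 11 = 109699 / 13200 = 8.31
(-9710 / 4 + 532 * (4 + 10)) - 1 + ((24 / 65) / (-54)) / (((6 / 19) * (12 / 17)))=26427506 / 5265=5019.47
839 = 839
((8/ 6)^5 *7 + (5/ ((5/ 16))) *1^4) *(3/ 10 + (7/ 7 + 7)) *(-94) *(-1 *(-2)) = -86258912/ 1215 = -70994.99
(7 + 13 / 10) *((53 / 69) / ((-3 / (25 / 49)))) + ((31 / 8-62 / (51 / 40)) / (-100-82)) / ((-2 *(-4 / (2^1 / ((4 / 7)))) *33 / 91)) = -382427069 / 485565696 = -0.79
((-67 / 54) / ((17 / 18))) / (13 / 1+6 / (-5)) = -335 / 3009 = -0.11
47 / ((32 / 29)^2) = 38.60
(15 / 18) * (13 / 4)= 65 / 24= 2.71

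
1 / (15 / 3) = 1 / 5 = 0.20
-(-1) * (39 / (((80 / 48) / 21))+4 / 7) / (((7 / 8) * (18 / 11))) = 757636 / 2205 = 343.60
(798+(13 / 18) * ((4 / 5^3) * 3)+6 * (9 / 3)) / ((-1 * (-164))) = 153013 / 30750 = 4.98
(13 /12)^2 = 169 /144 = 1.17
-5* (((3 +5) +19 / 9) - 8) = -10.56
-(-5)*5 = 25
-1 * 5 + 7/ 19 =-88/ 19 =-4.63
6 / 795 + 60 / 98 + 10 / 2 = 5.62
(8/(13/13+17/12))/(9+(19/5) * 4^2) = 480/10121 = 0.05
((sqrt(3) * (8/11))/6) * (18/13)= 0.29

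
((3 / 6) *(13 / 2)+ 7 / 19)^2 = 75625 / 5776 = 13.09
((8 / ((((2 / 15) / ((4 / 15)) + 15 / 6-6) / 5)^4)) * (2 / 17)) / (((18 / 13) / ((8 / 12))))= 3.50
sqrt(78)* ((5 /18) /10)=sqrt(78) /36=0.25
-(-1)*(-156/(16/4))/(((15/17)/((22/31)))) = -4862/155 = -31.37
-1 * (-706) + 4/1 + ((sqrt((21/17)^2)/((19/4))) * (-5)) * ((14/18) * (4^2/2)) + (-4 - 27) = 650111/969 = 670.91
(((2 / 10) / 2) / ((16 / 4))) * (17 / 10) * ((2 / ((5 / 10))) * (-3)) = -51 / 100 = -0.51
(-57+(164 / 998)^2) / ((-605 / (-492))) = -6979675836 / 150645605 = -46.33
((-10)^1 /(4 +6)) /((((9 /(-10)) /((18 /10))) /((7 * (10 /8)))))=35 /2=17.50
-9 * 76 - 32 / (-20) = -3412 / 5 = -682.40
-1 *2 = -2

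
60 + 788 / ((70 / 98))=5816 / 5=1163.20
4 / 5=0.80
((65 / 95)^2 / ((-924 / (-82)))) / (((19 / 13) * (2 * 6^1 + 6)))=90077 / 57039444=0.00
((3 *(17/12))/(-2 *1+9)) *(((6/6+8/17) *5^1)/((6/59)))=7375/168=43.90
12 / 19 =0.63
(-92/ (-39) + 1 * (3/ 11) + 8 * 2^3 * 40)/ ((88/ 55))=5496845/ 3432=1601.64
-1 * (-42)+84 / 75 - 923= -21997 / 25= -879.88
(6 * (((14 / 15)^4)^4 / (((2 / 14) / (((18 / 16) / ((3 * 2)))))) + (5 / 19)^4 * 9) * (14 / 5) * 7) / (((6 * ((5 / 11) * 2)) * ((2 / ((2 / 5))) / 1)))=73569580433367310437184193 / 35666731055202484130859375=2.06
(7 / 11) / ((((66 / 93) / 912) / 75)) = 61333.88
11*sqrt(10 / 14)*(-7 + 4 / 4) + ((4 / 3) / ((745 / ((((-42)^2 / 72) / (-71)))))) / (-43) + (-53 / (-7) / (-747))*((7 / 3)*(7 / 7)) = -66*sqrt(35) / 7-120474499 / 5097120885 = -55.80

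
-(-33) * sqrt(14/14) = 33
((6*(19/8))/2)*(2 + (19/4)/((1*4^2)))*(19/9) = 17689/512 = 34.55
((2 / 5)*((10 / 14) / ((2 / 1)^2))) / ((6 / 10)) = 5 / 42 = 0.12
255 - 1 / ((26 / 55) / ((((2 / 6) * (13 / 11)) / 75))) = 22949 / 90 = 254.99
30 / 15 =2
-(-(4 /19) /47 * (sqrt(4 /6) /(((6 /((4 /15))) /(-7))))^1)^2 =-6272 /4844502675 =-0.00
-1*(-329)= 329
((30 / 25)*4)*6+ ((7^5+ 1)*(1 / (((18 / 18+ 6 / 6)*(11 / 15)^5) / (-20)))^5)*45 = -8681351659490341177145196399314861494896 / 49248663379038055473559205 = -176275883726530.26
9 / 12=3 / 4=0.75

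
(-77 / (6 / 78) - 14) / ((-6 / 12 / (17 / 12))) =17255 / 6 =2875.83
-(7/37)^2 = -49/1369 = -0.04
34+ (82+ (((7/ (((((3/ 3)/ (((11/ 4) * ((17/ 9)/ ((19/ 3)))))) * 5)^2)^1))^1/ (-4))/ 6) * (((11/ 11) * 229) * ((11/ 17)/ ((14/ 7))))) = 7199901719/ 62380800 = 115.42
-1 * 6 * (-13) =78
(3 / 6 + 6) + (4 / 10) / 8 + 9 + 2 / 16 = 627 / 40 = 15.68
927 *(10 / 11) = 842.73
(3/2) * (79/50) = 2.37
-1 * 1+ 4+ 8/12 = 11/3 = 3.67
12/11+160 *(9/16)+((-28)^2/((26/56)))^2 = 5300962682/1859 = 2851513.01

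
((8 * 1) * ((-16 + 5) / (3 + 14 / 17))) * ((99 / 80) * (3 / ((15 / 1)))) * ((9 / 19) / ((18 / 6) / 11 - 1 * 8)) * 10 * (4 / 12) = 35937 / 30875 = 1.16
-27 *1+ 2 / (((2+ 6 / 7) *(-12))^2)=-777551 / 28800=-27.00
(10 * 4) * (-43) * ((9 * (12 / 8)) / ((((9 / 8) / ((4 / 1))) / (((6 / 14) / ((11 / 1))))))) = -247680 / 77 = -3216.62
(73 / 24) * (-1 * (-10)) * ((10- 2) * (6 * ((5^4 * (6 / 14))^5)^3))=3827377826706442423538357000000000000000.00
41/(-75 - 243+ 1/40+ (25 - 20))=-1640/12519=-0.13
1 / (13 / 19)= 19 / 13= 1.46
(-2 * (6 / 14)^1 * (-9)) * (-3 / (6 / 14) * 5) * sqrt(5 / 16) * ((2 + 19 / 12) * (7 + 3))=-5408.49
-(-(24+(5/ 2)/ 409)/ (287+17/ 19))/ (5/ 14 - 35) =-2611721/ 1085056550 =-0.00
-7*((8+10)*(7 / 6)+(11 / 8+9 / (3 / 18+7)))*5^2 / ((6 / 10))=-7112875 / 1032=-6892.32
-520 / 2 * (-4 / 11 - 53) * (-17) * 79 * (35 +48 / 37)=-275272910380 / 407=-676346217.15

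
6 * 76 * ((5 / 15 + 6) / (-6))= -1444 / 3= -481.33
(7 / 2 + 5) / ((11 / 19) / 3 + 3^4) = 0.10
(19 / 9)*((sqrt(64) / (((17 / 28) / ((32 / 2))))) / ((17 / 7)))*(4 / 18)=953344 / 23409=40.73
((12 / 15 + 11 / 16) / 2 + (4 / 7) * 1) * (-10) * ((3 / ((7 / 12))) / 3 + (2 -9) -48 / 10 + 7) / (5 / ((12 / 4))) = 119313 / 4900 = 24.35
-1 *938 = -938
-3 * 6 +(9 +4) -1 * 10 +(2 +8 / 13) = -161 / 13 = -12.38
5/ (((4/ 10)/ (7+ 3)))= 125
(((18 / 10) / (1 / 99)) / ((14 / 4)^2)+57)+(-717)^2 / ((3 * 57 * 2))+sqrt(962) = sqrt(962)+14660747 / 9310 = 1605.75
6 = 6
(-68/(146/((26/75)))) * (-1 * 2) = 1768/5475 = 0.32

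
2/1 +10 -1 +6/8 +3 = 59/4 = 14.75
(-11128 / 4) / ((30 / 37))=-51467 / 15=-3431.13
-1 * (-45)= 45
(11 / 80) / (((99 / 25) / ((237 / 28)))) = 395 / 1344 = 0.29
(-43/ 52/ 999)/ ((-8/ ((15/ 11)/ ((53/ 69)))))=4945/ 26920608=0.00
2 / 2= 1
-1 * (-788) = 788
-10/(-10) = 1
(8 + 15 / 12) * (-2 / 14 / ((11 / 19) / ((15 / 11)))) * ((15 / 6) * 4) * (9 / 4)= -70.03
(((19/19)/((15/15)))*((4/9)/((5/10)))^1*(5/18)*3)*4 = 80/27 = 2.96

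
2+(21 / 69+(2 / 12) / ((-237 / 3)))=25099 / 10902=2.30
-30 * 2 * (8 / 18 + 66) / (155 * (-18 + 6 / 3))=299 / 186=1.61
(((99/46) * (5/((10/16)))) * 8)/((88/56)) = 2016/23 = 87.65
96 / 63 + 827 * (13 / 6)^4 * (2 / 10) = 165408749 / 45360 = 3646.58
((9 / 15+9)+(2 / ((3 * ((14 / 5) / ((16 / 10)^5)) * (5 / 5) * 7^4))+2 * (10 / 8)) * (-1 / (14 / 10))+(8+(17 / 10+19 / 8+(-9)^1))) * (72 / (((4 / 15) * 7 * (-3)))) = -11529235743 / 82354300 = -140.00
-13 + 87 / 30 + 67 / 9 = -2.66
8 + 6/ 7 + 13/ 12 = 835/ 84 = 9.94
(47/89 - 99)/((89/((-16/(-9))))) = -140224/71289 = -1.97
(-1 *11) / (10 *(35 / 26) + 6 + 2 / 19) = -0.56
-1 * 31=-31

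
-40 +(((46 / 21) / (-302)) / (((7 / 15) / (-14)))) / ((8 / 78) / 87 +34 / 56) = -345948160 / 8726743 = -39.64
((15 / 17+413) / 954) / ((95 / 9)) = 3518 / 85595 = 0.04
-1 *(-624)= 624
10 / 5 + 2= 4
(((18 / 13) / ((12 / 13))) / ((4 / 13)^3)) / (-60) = -2197 / 2560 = -0.86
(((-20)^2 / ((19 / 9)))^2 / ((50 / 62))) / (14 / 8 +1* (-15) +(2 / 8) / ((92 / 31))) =-394260480 / 116603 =-3381.22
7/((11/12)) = 84/11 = 7.64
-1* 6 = -6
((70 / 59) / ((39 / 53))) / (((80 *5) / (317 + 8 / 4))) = 118349 / 92040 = 1.29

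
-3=-3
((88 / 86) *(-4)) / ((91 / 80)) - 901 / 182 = -66903 / 7826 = -8.55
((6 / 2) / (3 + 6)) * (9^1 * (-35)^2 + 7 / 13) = 143332 / 39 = 3675.18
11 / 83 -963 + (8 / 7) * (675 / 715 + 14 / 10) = -398876726 / 415415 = -960.19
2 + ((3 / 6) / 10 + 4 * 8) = 681 / 20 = 34.05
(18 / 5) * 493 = 8874 / 5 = 1774.80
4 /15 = 0.27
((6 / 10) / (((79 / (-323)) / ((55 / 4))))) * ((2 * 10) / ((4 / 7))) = -373065 / 316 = -1180.59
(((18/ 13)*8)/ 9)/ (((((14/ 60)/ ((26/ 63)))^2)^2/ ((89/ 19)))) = 500564480000/ 8872028739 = 56.42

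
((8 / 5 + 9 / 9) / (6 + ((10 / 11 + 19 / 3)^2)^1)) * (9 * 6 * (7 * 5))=84.07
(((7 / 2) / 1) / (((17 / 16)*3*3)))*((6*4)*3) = 448 / 17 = 26.35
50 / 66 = 25 / 33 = 0.76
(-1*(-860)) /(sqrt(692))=430*sqrt(173) /173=32.69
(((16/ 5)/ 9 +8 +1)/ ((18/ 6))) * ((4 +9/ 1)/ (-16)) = -5473/ 2160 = -2.53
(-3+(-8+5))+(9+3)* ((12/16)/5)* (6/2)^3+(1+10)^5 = 805468/5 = 161093.60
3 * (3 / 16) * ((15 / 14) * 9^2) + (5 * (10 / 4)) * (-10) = -17065 / 224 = -76.18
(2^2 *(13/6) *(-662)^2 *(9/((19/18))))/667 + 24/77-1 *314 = 47071578710/975821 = 48237.92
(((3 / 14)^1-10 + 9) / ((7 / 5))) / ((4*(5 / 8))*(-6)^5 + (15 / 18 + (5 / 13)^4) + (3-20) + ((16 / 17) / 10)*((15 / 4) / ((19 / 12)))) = 1522158495 / 52768539677441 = 0.00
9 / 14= 0.64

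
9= 9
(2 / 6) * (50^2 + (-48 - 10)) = 814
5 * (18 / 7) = 90 / 7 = 12.86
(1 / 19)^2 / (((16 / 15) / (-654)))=-4905 / 2888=-1.70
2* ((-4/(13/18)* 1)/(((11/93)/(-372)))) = 4981824/143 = 34837.93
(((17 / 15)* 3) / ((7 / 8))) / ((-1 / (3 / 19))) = -408 / 665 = -0.61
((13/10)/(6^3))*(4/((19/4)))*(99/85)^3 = 0.01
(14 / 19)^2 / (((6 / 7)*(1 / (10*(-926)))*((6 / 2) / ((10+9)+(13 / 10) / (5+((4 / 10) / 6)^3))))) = -516179274835 / 13707531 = -37656.62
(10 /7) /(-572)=-5 /2002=-0.00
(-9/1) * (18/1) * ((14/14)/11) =-162/11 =-14.73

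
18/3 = 6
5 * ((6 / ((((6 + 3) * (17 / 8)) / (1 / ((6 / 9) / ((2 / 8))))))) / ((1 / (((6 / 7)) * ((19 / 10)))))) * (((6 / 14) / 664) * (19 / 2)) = 3249 / 553112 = 0.01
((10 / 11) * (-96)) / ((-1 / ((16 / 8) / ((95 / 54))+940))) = 1560576 / 19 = 82135.58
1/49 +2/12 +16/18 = 949/882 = 1.08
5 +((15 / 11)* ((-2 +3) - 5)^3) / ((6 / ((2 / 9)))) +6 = 769 / 99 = 7.77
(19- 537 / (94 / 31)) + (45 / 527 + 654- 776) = -13871153 / 49538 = -280.01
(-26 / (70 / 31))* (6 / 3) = -23.03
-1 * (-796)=796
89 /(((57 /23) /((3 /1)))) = 2047 /19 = 107.74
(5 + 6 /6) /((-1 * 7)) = -6 /7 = -0.86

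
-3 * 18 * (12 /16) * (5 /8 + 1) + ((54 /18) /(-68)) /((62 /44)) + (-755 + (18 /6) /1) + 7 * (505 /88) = -72130759 /92752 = -777.67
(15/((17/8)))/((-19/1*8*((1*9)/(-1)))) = 5/969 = 0.01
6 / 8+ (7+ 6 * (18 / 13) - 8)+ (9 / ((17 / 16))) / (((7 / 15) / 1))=162181 / 6188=26.21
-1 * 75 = -75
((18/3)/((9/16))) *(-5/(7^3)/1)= -160/1029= -0.16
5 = 5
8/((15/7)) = 56/15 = 3.73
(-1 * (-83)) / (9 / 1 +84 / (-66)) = 913 / 85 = 10.74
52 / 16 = 13 / 4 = 3.25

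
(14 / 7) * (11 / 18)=11 / 9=1.22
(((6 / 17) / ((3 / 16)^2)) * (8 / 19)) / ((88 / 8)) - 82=-869942 / 10659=-81.62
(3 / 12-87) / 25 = -347 / 100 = -3.47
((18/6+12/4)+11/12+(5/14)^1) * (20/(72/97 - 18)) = -296335/35154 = -8.43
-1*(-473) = 473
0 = 0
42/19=2.21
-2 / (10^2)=-1 / 50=-0.02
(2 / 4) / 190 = 1 / 380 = 0.00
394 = 394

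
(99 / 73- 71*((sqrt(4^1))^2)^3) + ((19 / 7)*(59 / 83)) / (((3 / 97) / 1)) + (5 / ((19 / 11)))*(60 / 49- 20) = -76738222714 / 16922787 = -4534.61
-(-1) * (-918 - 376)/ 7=-1294/ 7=-184.86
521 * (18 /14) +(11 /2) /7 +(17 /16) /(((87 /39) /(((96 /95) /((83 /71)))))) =2148253729 /3201310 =671.05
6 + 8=14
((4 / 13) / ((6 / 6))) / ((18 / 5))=10 / 117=0.09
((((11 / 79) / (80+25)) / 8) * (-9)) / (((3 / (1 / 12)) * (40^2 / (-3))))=11 / 141568000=0.00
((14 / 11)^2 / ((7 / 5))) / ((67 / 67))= 140 / 121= 1.16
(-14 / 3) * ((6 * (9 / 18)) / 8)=-7 / 4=-1.75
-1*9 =-9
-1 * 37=-37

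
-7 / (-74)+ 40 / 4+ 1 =821 / 74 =11.09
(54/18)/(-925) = -3/925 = -0.00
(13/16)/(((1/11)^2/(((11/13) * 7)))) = 9317/16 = 582.31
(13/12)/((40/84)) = 91/40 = 2.28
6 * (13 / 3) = 26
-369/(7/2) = -738/7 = -105.43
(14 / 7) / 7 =2 / 7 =0.29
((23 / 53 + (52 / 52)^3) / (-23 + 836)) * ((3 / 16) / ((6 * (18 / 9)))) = 19 / 689424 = 0.00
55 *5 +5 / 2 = 555 / 2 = 277.50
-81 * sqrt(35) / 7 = -68.46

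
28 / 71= 0.39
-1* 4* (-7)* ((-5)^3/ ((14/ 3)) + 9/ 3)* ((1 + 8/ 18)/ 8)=-481/ 4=-120.25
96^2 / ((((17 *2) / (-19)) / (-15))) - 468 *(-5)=1353060 / 17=79591.76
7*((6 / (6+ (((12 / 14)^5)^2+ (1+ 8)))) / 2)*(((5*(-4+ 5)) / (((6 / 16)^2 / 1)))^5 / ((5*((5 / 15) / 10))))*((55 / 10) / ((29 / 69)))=1678606316216306892800000 / 272566362040353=6158523390.97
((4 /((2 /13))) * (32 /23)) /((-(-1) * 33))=832 /759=1.10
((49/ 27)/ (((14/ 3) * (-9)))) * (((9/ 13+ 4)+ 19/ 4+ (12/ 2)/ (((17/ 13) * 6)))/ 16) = -63161/ 2291328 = -0.03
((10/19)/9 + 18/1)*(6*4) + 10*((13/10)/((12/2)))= 49655/114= 435.57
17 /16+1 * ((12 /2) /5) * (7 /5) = 1097 /400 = 2.74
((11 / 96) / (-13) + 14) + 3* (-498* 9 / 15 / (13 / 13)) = -882.41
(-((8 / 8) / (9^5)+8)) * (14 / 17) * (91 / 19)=-601828682 / 19072827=-31.55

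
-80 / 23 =-3.48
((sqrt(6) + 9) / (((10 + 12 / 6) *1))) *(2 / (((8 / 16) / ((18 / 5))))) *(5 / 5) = 6 *sqrt(6) / 5 + 54 / 5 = 13.74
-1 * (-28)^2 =-784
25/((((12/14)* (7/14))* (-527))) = -175/1581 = -0.11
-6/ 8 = -3/ 4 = -0.75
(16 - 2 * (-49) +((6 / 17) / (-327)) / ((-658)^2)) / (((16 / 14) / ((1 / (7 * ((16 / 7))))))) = 45730090643 / 7335152384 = 6.23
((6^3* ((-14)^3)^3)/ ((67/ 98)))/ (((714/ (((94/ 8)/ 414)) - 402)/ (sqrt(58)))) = -3425932133535744* sqrt(58)/ 12992305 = -2008198068.40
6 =6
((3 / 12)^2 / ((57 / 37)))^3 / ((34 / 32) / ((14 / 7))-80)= -50653 / 60281062272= -0.00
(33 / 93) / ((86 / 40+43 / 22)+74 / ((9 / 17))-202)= -21780 / 3567263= -0.01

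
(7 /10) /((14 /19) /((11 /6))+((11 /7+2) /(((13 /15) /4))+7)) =133133 /4542770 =0.03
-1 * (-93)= 93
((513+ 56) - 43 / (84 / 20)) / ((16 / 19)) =111473 / 168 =663.53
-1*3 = -3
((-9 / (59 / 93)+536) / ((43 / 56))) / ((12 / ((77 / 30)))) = 145.35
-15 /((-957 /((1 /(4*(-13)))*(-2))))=5 /8294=0.00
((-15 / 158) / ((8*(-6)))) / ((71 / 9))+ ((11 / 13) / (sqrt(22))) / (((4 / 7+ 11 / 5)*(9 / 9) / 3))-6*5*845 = -4550020755 / 179488+ 105*sqrt(22) / 2522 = -25349.80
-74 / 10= -37 / 5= -7.40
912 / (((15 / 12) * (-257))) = -3648 / 1285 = -2.84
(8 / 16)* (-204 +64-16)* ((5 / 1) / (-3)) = 130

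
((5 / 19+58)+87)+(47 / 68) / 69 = 12950813 / 89148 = 145.27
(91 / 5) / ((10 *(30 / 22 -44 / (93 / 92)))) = -93093 / 2156650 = -0.04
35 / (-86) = -0.41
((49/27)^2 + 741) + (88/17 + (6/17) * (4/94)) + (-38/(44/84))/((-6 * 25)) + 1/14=98939703131/131912550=750.04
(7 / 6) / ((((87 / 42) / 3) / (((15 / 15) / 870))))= 49 / 25230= 0.00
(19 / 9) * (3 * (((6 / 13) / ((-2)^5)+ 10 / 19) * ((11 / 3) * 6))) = 22253 / 312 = 71.32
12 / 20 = 3 / 5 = 0.60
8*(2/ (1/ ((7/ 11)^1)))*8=896/ 11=81.45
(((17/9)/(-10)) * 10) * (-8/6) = 68/27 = 2.52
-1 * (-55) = 55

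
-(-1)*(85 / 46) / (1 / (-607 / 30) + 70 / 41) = 1.11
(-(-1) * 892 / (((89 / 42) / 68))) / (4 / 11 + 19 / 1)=9341024 / 6319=1478.24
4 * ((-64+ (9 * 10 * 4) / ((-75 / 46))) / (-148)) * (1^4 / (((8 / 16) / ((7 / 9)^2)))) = 9.31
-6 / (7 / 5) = -30 / 7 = -4.29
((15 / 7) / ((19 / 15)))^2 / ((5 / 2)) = 20250 / 17689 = 1.14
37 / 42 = 0.88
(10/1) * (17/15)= 34/3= 11.33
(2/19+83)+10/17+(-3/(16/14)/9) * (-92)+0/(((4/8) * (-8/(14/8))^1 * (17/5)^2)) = 214201/1938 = 110.53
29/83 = 0.35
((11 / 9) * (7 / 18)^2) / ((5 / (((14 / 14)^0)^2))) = 539 / 14580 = 0.04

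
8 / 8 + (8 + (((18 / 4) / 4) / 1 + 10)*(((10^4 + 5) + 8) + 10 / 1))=892119 / 8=111514.88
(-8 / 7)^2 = 1.31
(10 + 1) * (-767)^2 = 6471179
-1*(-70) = 70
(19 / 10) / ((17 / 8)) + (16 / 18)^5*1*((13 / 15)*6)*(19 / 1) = 55.72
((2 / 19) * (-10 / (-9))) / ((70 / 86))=172 / 1197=0.14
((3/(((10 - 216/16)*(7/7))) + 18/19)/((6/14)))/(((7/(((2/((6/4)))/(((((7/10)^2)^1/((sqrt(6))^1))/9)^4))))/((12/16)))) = 94478400000000/766718533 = 123224.36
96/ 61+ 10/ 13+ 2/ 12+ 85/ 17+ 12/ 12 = 40489/ 4758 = 8.51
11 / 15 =0.73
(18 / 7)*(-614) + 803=-775.86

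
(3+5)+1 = 9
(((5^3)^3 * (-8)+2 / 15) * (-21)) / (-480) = -820312493 / 1200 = -683593.74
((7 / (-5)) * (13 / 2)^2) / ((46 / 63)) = -74529 / 920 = -81.01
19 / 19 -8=-7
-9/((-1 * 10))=9/10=0.90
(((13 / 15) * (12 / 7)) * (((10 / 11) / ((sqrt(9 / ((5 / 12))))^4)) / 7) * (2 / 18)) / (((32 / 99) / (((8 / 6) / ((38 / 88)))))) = 3575 / 8144388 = 0.00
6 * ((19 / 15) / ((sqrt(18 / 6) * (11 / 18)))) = 228 * sqrt(3) / 55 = 7.18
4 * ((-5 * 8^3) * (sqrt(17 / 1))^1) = -10240 * sqrt(17) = -42220.60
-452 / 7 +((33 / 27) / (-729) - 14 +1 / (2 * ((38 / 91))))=-270076295 / 3490452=-77.38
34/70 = 17/35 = 0.49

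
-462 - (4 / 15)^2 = -103966 / 225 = -462.07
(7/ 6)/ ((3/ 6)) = 7/ 3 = 2.33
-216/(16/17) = -459/2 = -229.50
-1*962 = -962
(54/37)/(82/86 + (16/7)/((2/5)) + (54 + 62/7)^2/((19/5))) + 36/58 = 27962051724/44948968963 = 0.62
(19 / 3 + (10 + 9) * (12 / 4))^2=36100 / 9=4011.11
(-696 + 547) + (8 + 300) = 159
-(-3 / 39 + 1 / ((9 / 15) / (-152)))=9883 / 39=253.41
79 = 79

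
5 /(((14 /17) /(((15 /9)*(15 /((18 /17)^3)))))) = 127.87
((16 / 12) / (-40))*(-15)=1 / 2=0.50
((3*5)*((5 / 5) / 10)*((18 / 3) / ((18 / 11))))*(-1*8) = -44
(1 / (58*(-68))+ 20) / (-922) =-78879 / 3636368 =-0.02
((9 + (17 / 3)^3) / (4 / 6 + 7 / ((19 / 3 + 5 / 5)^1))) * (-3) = -113432 / 321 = -353.37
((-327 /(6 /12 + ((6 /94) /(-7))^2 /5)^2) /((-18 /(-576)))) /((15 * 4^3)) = -12770564348290 /292922335729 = -43.60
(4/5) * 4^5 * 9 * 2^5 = 1179648/5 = 235929.60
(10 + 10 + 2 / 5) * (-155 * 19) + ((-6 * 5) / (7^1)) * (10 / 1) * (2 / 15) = -420586 / 7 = -60083.71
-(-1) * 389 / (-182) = -389 / 182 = -2.14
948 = 948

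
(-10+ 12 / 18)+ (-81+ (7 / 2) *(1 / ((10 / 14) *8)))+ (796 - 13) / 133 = -2675969 / 31920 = -83.83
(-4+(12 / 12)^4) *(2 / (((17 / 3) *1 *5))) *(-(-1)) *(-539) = 114.14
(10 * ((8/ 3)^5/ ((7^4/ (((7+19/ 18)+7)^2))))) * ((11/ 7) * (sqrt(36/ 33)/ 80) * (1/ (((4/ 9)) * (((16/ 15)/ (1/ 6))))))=5875280 * sqrt(33)/ 36756909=0.92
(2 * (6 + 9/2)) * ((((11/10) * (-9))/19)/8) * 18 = -18711/760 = -24.62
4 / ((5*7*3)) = 4 / 105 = 0.04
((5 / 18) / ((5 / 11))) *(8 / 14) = 22 / 63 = 0.35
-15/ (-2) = 15/ 2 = 7.50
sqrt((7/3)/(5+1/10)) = 0.68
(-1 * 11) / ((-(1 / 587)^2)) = 3790259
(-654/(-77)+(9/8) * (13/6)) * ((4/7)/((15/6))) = 2.50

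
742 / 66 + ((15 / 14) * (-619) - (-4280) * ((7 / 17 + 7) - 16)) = -37409.62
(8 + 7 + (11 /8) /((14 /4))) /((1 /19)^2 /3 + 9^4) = 466773 /198955792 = 0.00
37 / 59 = 0.63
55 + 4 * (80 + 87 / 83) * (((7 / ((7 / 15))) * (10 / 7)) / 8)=76640 / 83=923.37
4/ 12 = 1/ 3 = 0.33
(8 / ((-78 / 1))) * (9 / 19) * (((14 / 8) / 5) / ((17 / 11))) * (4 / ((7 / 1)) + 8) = -396 / 4199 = -0.09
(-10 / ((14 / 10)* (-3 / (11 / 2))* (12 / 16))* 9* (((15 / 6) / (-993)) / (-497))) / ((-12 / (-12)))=2750 / 3454647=0.00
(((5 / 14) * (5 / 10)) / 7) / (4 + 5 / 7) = 5 / 924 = 0.01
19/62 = 0.31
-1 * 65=-65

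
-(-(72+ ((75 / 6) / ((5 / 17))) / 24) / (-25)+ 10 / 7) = -36787 / 8400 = -4.38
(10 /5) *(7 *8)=112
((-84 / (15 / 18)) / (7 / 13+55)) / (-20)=819 / 9025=0.09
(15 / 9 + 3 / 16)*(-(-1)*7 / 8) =623 / 384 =1.62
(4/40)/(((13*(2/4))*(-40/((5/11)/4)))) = -1/22880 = -0.00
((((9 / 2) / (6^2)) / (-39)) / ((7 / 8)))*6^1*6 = -12 / 91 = -0.13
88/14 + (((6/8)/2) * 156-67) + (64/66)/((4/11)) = 19/42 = 0.45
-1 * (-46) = 46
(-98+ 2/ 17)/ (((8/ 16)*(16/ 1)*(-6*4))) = 26/ 51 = 0.51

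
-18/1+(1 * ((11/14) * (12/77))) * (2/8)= -1761/98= -17.97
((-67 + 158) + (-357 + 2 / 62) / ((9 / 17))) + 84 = -139297 / 279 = -499.27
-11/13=-0.85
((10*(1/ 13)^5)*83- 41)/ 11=-3.73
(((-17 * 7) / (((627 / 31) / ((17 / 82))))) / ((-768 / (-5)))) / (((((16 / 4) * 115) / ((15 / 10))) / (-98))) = 0.00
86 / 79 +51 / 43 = 7727 / 3397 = 2.27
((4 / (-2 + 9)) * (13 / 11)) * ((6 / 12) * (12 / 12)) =26 / 77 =0.34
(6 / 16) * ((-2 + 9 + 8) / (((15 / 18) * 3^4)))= 1 / 12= 0.08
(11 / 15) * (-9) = -33 / 5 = -6.60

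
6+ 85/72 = 517/72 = 7.18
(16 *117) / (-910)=-72 / 35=-2.06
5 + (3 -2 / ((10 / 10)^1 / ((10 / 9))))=52 / 9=5.78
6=6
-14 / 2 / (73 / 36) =-252 / 73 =-3.45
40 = 40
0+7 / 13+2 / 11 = 0.72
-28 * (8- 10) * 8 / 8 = 56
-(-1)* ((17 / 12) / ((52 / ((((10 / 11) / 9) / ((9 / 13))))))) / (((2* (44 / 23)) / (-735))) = -478975 / 627264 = -0.76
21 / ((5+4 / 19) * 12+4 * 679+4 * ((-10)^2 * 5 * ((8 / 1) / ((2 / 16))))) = 0.00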